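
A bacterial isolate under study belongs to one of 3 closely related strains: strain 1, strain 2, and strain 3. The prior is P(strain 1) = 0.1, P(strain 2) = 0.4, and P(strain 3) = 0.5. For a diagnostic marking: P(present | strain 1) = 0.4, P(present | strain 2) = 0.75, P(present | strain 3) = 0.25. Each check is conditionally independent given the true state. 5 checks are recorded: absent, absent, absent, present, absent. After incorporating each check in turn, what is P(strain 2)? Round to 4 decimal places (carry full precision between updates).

Each posterior becomes the prior for the next update.
After 'absent': normaliser = 0.6·0.1000 + 0.25·0.4000 + 0.75·0.5000; P(strain 1) ≈ 0.1121, P(strain 2) ≈ 0.1869, P(strain 3) ≈ 0.7009
After 'absent': normaliser = 0.6·0.1121 + 0.25·0.1869 + 0.75·0.7009; P(strain 1) ≈ 0.1052, P(strain 2) ≈ 0.0730, P(strain 3) ≈ 0.8218
After 'absent': normaliser = 0.6·0.1052 + 0.25·0.0730 + 0.75·0.8218; P(strain 1) ≈ 0.0905, P(strain 2) ≈ 0.0262, P(strain 3) ≈ 0.8834
After 'present': normaliser = 0.4·0.0905 + 0.75·0.0262 + 0.25·0.8834; P(strain 1) ≈ 0.1308, P(strain 2) ≈ 0.0710, P(strain 3) ≈ 0.7983
After 'absent': normaliser = 0.6·0.1308 + 0.25·0.0710 + 0.75·0.7983; P(strain 1) ≈ 0.1129, P(strain 2) ≈ 0.0255, P(strain 3) ≈ 0.8615

0.0255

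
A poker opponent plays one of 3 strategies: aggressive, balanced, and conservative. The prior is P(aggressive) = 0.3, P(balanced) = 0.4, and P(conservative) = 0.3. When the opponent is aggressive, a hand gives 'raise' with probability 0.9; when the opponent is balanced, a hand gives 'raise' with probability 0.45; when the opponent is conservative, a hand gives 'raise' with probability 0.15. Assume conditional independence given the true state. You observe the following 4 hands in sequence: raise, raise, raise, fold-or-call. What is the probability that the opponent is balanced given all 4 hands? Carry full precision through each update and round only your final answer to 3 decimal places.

0.469

After 'raise': normaliser = 0.9·0.3000 + 0.45·0.4000 + 0.15·0.3000; P(aggressive) ≈ 0.5455, P(balanced) ≈ 0.3636, P(conservative) ≈ 0.0909
After 'raise': normaliser = 0.9·0.5455 + 0.45·0.3636 + 0.15·0.0909; P(aggressive) ≈ 0.7347, P(balanced) ≈ 0.2449, P(conservative) ≈ 0.0204
After 'raise': normaliser = 0.9·0.7347 + 0.45·0.2449 + 0.15·0.0204; P(aggressive) ≈ 0.8538, P(balanced) ≈ 0.1423, P(conservative) ≈ 0.0040
After 'fold-or-call': normaliser = 0.1·0.8538 + 0.55·0.1423 + 0.85·0.0040; P(aggressive) ≈ 0.5112, P(balanced) ≈ 0.4686, P(conservative) ≈ 0.0201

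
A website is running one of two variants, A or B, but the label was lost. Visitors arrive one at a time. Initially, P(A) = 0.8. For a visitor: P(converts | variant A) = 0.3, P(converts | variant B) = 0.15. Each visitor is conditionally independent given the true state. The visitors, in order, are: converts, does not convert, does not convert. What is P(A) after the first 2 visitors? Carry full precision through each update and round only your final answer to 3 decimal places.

0.868

After 'converts': P(A) = 0.3·0.8000 / (0.3·0.8000 + 0.15·0.2000) ≈ 0.8889
After 'does not convert': P(A) = 0.7·0.8889 / (0.7·0.8889 + 0.85·0.1111) ≈ 0.8682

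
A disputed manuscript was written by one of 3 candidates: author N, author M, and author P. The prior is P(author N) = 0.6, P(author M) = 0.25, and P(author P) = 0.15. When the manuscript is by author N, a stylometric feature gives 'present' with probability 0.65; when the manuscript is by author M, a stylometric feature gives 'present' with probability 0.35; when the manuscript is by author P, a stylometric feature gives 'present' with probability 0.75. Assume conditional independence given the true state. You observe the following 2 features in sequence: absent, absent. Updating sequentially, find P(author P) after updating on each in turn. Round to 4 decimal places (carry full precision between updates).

0.0497

After 'absent': normaliser = 0.35·0.6000 + 0.65·0.2500 + 0.25·0.1500; P(author N) ≈ 0.5122, P(author M) ≈ 0.3963, P(author P) ≈ 0.0915
After 'absent': normaliser = 0.35·0.5122 + 0.65·0.3963 + 0.25·0.0915; P(author N) ≈ 0.3899, P(author M) ≈ 0.5603, P(author P) ≈ 0.0497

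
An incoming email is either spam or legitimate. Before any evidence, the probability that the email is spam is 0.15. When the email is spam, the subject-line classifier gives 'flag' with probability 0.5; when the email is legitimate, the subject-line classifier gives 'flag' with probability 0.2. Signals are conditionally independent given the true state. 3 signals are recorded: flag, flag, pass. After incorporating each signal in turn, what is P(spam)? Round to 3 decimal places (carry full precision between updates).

After 'flag': P(spam) = 0.5·0.1500 / (0.5·0.1500 + 0.2·0.8500) ≈ 0.3061
After 'flag': P(spam) = 0.5·0.3061 / (0.5·0.3061 + 0.2·0.6939) ≈ 0.5245
After 'pass': P(spam) = 0.5·0.5245 / (0.5·0.5245 + 0.8·0.4755) ≈ 0.4081

0.408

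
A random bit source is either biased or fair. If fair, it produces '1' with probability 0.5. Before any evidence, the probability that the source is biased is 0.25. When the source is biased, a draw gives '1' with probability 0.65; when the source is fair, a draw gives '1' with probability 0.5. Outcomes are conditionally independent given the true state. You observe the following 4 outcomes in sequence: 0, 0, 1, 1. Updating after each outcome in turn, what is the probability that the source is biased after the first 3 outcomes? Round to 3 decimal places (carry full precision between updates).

After '0': P(biased) = 0.35·0.2500 / (0.35·0.2500 + 0.5·0.7500) ≈ 0.1892
After '0': P(biased) = 0.35·0.1892 / (0.35·0.1892 + 0.5·0.8108) ≈ 0.1404
After '1': P(biased) = 0.65·0.1404 / (0.65·0.1404 + 0.5·0.8596) ≈ 0.1751

0.175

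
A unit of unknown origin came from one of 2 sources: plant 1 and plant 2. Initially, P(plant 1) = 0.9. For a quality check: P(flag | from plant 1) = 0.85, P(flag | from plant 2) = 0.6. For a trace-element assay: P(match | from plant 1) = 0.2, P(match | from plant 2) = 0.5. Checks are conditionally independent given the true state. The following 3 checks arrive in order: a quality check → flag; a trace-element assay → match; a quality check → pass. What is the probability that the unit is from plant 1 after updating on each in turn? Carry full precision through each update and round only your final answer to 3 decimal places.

0.657

After a quality check='flag': P(plant 1) = 0.85·0.9000 / (0.85·0.9000 + 0.6·0.1000) ≈ 0.9273
After a trace-element assay='match': P(plant 1) = 0.2·0.9273 / (0.2·0.9273 + 0.5·0.0727) ≈ 0.8361
After a quality check='pass': P(plant 1) = 0.15·0.8361 / (0.15·0.8361 + 0.4·0.1639) ≈ 0.6567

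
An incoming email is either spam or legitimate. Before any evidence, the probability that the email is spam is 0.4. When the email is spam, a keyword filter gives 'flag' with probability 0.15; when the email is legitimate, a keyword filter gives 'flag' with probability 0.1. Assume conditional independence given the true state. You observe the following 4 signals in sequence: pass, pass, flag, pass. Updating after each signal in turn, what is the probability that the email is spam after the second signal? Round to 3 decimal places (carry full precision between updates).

0.373

After 'pass': P(spam) = 0.85·0.4000 / (0.85·0.4000 + 0.9·0.6000) ≈ 0.3864
After 'pass': P(spam) = 0.85·0.3864 / (0.85·0.3864 + 0.9·0.6136) ≈ 0.3729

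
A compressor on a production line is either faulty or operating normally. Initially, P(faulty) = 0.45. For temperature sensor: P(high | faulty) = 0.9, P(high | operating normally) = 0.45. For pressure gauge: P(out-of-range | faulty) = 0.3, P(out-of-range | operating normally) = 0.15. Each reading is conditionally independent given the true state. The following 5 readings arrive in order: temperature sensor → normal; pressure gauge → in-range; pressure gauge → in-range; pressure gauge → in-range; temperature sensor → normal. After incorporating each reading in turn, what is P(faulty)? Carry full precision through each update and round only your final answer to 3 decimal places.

After temperature sensor='normal': P(faulty) = 0.1·0.4500 / (0.1·0.4500 + 0.55·0.5500) ≈ 0.1295
After pressure gauge='in-range': P(faulty) = 0.7·0.1295 / (0.7·0.1295 + 0.85·0.8705) ≈ 0.1091
After pressure gauge='in-range': P(faulty) = 0.7·0.1091 / (0.7·0.1091 + 0.85·0.8909) ≈ 0.0916
After pressure gauge='in-range': P(faulty) = 0.7·0.0916 / (0.7·0.0916 + 0.85·0.9084) ≈ 0.0767
After temperature sensor='normal': P(faulty) = 0.1·0.0767 / (0.1·0.0767 + 0.55·0.9233) ≈ 0.0149

0.015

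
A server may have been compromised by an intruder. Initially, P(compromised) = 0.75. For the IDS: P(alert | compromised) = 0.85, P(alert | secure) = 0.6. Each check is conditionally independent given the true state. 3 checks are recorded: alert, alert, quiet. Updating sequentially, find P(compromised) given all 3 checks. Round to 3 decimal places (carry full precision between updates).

0.693

Each posterior becomes the prior for the next update.
After 'alert': P(compromised) = 0.85·0.7500 / (0.85·0.7500 + 0.6·0.2500) ≈ 0.8095
After 'alert': P(compromised) = 0.85·0.8095 / (0.85·0.8095 + 0.6·0.1905) ≈ 0.8576
After 'quiet': P(compromised) = 0.15·0.8576 / (0.15·0.8576 + 0.4·0.1424) ≈ 0.6930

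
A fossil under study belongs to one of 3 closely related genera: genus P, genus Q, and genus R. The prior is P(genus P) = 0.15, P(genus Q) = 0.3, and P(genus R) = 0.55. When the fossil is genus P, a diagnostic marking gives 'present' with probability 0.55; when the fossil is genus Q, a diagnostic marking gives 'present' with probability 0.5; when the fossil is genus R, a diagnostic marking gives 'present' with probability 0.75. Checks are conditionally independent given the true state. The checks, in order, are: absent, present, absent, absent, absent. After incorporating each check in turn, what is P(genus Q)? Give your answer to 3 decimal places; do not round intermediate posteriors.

0.652

After 'absent': normaliser = 0.45·0.1500 + 0.5·0.3000 + 0.25·0.5500; P(genus P) ≈ 0.1901, P(genus Q) ≈ 0.4225, P(genus R) ≈ 0.3873
After 'present': normaliser = 0.55·0.1901 + 0.5·0.4225 + 0.75·0.3873; P(genus P) ≈ 0.1725, P(genus Q) ≈ 0.3484, P(genus R) ≈ 0.4791
After 'absent': normaliser = 0.45·0.1725 + 0.5·0.3484 + 0.25·0.4791; P(genus P) ≈ 0.2089, P(genus Q) ≈ 0.4688, P(genus R) ≈ 0.3223
After 'absent': normaliser = 0.45·0.2089 + 0.5·0.4688 + 0.25·0.3223; P(genus P) ≈ 0.2298, P(genus Q) ≈ 0.5732, P(genus R) ≈ 0.1970
After 'absent': normaliser = 0.45·0.2298 + 0.5·0.5732 + 0.25·0.1970; P(genus P) ≈ 0.2354, P(genus Q) ≈ 0.6524, P(genus R) ≈ 0.1121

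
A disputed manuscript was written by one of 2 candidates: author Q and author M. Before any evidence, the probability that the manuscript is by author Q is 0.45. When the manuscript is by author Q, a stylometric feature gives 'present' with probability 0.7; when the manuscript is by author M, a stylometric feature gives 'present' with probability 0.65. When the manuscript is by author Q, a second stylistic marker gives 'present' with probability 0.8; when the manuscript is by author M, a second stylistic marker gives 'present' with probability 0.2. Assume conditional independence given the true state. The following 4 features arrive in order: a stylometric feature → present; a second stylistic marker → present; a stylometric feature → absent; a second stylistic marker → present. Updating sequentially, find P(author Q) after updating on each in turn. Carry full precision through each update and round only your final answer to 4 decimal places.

Apply Bayes' rule sequentially, carrying P(author Q) forward.
After a stylometric feature='present': P(author Q) = 0.7·0.4500 / (0.7·0.4500 + 0.65·0.5500) ≈ 0.4684
After a second stylistic marker='present': P(author Q) = 0.8·0.4684 / (0.8·0.4684 + 0.2·0.5316) ≈ 0.7790
After a stylometric feature='absent': P(author Q) = 0.3·0.7790 / (0.3·0.7790 + 0.35·0.2210) ≈ 0.7513
After a second stylistic marker='present': P(author Q) = 0.8·0.7513 / (0.8·0.7513 + 0.2·0.2487) ≈ 0.9236

0.9236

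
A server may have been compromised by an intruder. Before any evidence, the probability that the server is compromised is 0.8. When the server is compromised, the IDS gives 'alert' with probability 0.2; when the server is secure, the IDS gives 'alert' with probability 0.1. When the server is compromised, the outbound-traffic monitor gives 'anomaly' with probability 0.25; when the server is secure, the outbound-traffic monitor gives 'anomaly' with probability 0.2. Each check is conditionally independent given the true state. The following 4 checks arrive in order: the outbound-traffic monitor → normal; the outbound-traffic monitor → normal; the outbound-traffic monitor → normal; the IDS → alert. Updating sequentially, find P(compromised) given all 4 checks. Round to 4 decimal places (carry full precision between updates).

0.8683

After the outbound-traffic monitor='normal': P(compromised) = 0.75·0.8000 / (0.75·0.8000 + 0.8·0.2000) ≈ 0.7895
After the outbound-traffic monitor='normal': P(compromised) = 0.75·0.7895 / (0.75·0.7895 + 0.8·0.2105) ≈ 0.7785
After the outbound-traffic monitor='normal': P(compromised) = 0.75·0.7785 / (0.75·0.7785 + 0.8·0.2215) ≈ 0.7672
After the IDS='alert': P(compromised) = 0.2·0.7672 / (0.2·0.7672 + 0.1·0.2328) ≈ 0.8683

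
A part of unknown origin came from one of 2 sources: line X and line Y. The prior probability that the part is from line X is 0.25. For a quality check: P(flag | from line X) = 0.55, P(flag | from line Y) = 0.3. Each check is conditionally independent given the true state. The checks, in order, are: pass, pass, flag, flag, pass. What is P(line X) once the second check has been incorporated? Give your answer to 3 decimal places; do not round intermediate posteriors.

Apply Bayes' rule sequentially, carrying P(line X) forward.
After 'pass': P(line X) = 0.45·0.2500 / (0.45·0.2500 + 0.7·0.7500) ≈ 0.1765
After 'pass': P(line X) = 0.45·0.1765 / (0.45·0.1765 + 0.7·0.8235) ≈ 0.1211

0.121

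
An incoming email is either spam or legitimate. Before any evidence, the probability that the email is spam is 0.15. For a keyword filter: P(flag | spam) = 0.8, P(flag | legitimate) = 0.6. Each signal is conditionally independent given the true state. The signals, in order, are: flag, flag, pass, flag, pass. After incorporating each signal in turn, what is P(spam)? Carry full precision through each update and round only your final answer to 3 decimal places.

0.095

Apply Bayes' rule sequentially, carrying P(spam) forward.
After 'flag': P(spam) = 0.8·0.1500 / (0.8·0.1500 + 0.6·0.8500) ≈ 0.1905
After 'flag': P(spam) = 0.8·0.1905 / (0.8·0.1905 + 0.6·0.8095) ≈ 0.2388
After 'pass': P(spam) = 0.2·0.2388 / (0.2·0.2388 + 0.4·0.7612) ≈ 0.1356
After 'flag': P(spam) = 0.8·0.1356 / (0.8·0.1356 + 0.6·0.8644) ≈ 0.1730
After 'pass': P(spam) = 0.2·0.1730 / (0.2·0.1730 + 0.4·0.8270) ≈ 0.0947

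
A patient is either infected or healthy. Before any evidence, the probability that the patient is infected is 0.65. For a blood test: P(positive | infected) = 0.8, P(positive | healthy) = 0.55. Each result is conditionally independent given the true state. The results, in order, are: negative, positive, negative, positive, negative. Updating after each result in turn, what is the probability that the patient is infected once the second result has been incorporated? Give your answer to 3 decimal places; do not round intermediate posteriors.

0.546

After 'negative': P(infected) = 0.2·0.6500 / (0.2·0.6500 + 0.45·0.3500) ≈ 0.4522
After 'positive': P(infected) = 0.8·0.4522 / (0.8·0.4522 + 0.55·0.5478) ≈ 0.5456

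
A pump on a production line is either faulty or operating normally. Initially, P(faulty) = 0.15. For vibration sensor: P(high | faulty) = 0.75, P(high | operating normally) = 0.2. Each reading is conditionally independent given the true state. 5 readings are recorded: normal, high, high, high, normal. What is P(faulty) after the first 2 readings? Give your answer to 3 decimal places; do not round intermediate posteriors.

0.171

Each posterior becomes the prior for the next update.
After 'normal': P(faulty) = 0.25·0.1500 / (0.25·0.1500 + 0.8·0.8500) ≈ 0.0523
After 'high': P(faulty) = 0.75·0.0523 / (0.75·0.0523 + 0.2·0.9477) ≈ 0.1714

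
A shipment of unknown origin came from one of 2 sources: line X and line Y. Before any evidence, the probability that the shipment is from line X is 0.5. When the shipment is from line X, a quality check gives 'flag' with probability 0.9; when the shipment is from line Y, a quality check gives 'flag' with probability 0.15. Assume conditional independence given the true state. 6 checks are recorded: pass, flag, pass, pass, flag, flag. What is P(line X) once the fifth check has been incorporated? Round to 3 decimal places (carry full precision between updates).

0.055

Apply Bayes' rule sequentially, carrying P(line X) forward.
After 'pass': P(line X) = 0.1·0.5000 / (0.1·0.5000 + 0.85·0.5000) ≈ 0.1053
After 'flag': P(line X) = 0.9·0.1053 / (0.9·0.1053 + 0.15·0.8947) ≈ 0.4138
After 'pass': P(line X) = 0.1·0.4138 / (0.1·0.4138 + 0.85·0.5862) ≈ 0.0767
After 'pass': P(line X) = 0.1·0.0767 / (0.1·0.0767 + 0.85·0.9233) ≈ 0.0097
After 'flag': P(line X) = 0.9·0.0097 / (0.9·0.0097 + 0.15·0.9903) ≈ 0.0554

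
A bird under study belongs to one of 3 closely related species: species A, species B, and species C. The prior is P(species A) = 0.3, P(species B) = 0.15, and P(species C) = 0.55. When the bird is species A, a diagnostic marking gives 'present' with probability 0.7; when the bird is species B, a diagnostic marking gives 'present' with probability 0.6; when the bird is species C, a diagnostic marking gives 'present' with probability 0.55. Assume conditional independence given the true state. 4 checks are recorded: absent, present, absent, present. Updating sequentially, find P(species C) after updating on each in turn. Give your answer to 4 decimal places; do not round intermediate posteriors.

After 'absent': normaliser = 0.3·0.3000 + 0.4·0.1500 + 0.45·0.5500; P(species A) ≈ 0.2264, P(species B) ≈ 0.1509, P(species C) ≈ 0.6226
After 'present': normaliser = 0.7·0.2264 + 0.6·0.1509 + 0.55·0.6226; P(species A) ≈ 0.2679, P(species B) ≈ 0.1531, P(species C) ≈ 0.5789
After 'absent': normaliser = 0.3·0.2679 + 0.4·0.1531 + 0.45·0.5789; P(species A) ≈ 0.1999, P(species B) ≈ 0.1523, P(species C) ≈ 0.6478
After 'present': normaliser = 0.7·0.1999 + 0.6·0.1523 + 0.55·0.6478; P(species A) ≈ 0.2381, P(species B) ≈ 0.1555, P(species C) ≈ 0.6064

0.6064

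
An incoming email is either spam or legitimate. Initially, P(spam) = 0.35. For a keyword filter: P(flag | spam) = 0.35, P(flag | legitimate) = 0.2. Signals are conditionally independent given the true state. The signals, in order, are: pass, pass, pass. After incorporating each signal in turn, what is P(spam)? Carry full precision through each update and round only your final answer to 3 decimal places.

After 'pass': P(spam) = 0.65·0.3500 / (0.65·0.3500 + 0.8·0.6500) ≈ 0.3043
After 'pass': P(spam) = 0.65·0.3043 / (0.65·0.3043 + 0.8·0.6957) ≈ 0.2622
After 'pass': P(spam) = 0.65·0.2622 / (0.65·0.2622 + 0.8·0.7378) ≈ 0.2241

0.224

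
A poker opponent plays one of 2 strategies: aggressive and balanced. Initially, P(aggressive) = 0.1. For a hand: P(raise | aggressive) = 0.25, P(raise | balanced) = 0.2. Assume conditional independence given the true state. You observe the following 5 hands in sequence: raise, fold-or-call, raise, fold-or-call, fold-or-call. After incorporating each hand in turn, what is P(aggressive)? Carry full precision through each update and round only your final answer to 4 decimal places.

0.1251

After 'raise': P(aggressive) = 0.25·0.1000 / (0.25·0.1000 + 0.2·0.9000) ≈ 0.1220
After 'fold-or-call': P(aggressive) = 0.75·0.1220 / (0.75·0.1220 + 0.8·0.8780) ≈ 0.1152
After 'raise': P(aggressive) = 0.25·0.1152 / (0.25·0.1152 + 0.2·0.8848) ≈ 0.1400
After 'fold-or-call': P(aggressive) = 0.75·0.1400 / (0.75·0.1400 + 0.8·0.8600) ≈ 0.1324
After 'fold-or-call': P(aggressive) = 0.75·0.1324 / (0.75·0.1324 + 0.8·0.8676) ≈ 0.1251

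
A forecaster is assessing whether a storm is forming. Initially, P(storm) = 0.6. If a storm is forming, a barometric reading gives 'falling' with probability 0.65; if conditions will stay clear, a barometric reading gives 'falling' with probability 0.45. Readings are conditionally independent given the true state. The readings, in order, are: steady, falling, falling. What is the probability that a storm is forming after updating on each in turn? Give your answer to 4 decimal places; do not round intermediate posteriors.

After 'steady': P(storm) = 0.35·0.6000 / (0.35·0.6000 + 0.55·0.4000) ≈ 0.4884
After 'falling': P(storm) = 0.65·0.4884 / (0.65·0.4884 + 0.45·0.5116) ≈ 0.5796
After 'falling': P(storm) = 0.65·0.5796 / (0.65·0.5796 + 0.45·0.4204) ≈ 0.6657

0.6657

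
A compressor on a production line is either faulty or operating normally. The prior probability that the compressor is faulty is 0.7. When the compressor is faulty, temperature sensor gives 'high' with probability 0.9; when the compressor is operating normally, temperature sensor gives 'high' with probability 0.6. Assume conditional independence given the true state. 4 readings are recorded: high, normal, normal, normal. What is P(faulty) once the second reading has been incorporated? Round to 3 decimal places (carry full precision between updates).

0.467

Each posterior becomes the prior for the next update.
After 'high': P(faulty) = 0.9·0.7000 / (0.9·0.7000 + 0.6·0.3000) ≈ 0.7778
After 'normal': P(faulty) = 0.1·0.7778 / (0.1·0.7778 + 0.4·0.2222) ≈ 0.4667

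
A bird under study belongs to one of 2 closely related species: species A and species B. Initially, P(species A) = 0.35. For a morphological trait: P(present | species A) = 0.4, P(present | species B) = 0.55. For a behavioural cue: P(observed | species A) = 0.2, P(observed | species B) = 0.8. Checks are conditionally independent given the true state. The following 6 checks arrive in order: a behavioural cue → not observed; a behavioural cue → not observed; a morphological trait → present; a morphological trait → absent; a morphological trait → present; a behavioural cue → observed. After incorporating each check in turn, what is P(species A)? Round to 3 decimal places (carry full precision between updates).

After a behavioural cue='not observed': P(species A) = 0.8·0.3500 / (0.8·0.3500 + 0.2·0.6500) ≈ 0.6829
After a behavioural cue='not observed': P(species A) = 0.8·0.6829 / (0.8·0.6829 + 0.2·0.3171) ≈ 0.8960
After a morphological trait='present': P(species A) = 0.4·0.8960 / (0.4·0.8960 + 0.55·0.1040) ≈ 0.8624
After a morphological trait='absent': P(species A) = 0.6·0.8624 / (0.6·0.8624 + 0.45·0.1376) ≈ 0.8931
After a morphological trait='present': P(species A) = 0.4·0.8931 / (0.4·0.8931 + 0.55·0.1069) ≈ 0.8587
After a behavioural cue='observed': P(species A) = 0.2·0.8587 / (0.2·0.8587 + 0.8·0.1413) ≈ 0.6030

0.603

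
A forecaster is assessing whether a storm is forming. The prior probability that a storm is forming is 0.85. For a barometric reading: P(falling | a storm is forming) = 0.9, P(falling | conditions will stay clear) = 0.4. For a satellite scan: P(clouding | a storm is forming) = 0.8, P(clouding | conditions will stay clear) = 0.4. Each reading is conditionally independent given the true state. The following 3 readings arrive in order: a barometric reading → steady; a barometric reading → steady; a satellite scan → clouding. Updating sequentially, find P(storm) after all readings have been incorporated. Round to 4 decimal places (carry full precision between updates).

0.2394

After a barometric reading='steady': P(storm) = 0.1·0.8500 / (0.1·0.8500 + 0.6·0.1500) ≈ 0.4857
After a barometric reading='steady': P(storm) = 0.1·0.4857 / (0.1·0.4857 + 0.6·0.5143) ≈ 0.1360
After a satellite scan='clouding': P(storm) = 0.8·0.1360 / (0.8·0.1360 + 0.4·0.8640) ≈ 0.2394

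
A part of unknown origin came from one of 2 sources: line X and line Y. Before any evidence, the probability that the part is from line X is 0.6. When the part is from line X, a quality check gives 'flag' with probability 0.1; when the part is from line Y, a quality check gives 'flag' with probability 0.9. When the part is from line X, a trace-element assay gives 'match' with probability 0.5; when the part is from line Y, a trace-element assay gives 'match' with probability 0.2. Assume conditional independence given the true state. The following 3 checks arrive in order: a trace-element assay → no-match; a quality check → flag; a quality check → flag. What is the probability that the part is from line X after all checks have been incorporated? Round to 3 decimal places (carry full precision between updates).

After a trace-element assay='no-match': P(line X) = 0.5·0.6000 / (0.5·0.6000 + 0.8·0.4000) ≈ 0.4839
After a quality check='flag': P(line X) = 0.1·0.4839 / (0.1·0.4839 + 0.9·0.5161) ≈ 0.0943
After a quality check='flag': P(line X) = 0.1·0.0943 / (0.1·0.0943 + 0.9·0.9057) ≈ 0.0114

0.011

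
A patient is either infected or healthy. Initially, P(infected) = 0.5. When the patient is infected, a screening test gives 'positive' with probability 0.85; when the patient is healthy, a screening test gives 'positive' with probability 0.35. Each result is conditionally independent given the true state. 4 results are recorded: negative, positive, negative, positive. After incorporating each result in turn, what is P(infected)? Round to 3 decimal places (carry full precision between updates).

Each posterior becomes the prior for the next update.
After 'negative': P(infected) = 0.15·0.5000 / (0.15·0.5000 + 0.65·0.5000) ≈ 0.1875
After 'positive': P(infected) = 0.85·0.1875 / (0.85·0.1875 + 0.35·0.8125) ≈ 0.3592
After 'negative': P(infected) = 0.15·0.3592 / (0.15·0.3592 + 0.65·0.6408) ≈ 0.1145
After 'positive': P(infected) = 0.85·0.1145 / (0.85·0.1145 + 0.35·0.8855) ≈ 0.2390

0.239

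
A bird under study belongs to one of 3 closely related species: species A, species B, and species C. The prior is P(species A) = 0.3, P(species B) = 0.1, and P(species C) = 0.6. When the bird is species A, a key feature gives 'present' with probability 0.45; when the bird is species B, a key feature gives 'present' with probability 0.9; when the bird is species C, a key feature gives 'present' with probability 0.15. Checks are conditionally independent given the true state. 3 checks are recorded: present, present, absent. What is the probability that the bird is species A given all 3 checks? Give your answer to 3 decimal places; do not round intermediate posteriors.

Apply Bayes' rule sequentially, carrying P(species A) forward.
After 'present': normaliser = 0.45·0.3000 + 0.9·0.1000 + 0.15·0.6000; P(species A) ≈ 0.4286, P(species B) ≈ 0.2857, P(species C) ≈ 0.2857
After 'present': normaliser = 0.45·0.4286 + 0.9·0.2857 + 0.15·0.2857; P(species A) ≈ 0.3913, P(species B) ≈ 0.5217, P(species C) ≈ 0.0870
After 'absent': normaliser = 0.55·0.3913 + 0.1·0.5217 + 0.85·0.0870; P(species A) ≈ 0.6306, P(species B) ≈ 0.1529, P(species C) ≈ 0.2166

0.631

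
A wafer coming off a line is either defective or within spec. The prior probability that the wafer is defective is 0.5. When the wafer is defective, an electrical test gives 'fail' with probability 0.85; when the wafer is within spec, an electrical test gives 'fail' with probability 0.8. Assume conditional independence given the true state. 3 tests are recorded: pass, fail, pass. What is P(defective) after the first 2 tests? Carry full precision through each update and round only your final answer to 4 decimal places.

After 'pass': P(defective) = 0.15·0.5000 / (0.15·0.5000 + 0.2·0.5000) ≈ 0.4286
After 'fail': P(defective) = 0.85·0.4286 / (0.85·0.4286 + 0.8·0.5714) ≈ 0.4435

0.4435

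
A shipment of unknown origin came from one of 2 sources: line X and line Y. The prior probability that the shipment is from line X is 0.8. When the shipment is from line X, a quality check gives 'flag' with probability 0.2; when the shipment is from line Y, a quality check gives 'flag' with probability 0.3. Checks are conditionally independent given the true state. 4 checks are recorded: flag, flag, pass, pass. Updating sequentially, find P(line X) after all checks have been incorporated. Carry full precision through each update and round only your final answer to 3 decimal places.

0.699

Each posterior becomes the prior for the next update.
After 'flag': P(line X) = 0.2·0.8000 / (0.2·0.8000 + 0.3·0.2000) ≈ 0.7273
After 'flag': P(line X) = 0.2·0.7273 / (0.2·0.7273 + 0.3·0.2727) ≈ 0.6400
After 'pass': P(line X) = 0.8·0.6400 / (0.8·0.6400 + 0.7·0.3600) ≈ 0.6702
After 'pass': P(line X) = 0.8·0.6702 / (0.8·0.6702 + 0.7·0.3298) ≈ 0.6990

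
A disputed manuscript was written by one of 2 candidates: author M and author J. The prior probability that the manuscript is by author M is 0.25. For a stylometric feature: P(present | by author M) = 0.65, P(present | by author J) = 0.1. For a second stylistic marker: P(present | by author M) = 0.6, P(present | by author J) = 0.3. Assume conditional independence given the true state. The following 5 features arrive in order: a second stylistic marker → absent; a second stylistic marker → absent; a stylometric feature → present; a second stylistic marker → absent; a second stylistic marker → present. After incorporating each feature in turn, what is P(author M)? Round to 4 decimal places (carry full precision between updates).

0.4471

Apply Bayes' rule sequentially, carrying P(author M) forward.
After a second stylistic marker='absent': P(author M) = 0.4·0.2500 / (0.4·0.2500 + 0.7·0.7500) ≈ 0.1600
After a second stylistic marker='absent': P(author M) = 0.4·0.1600 / (0.4·0.1600 + 0.7·0.8400) ≈ 0.0982
After a stylometric feature='present': P(author M) = 0.65·0.0982 / (0.65·0.0982 + 0.1·0.9018) ≈ 0.4143
After a second stylistic marker='absent': P(author M) = 0.4·0.4143 / (0.4·0.4143 + 0.7·0.5857) ≈ 0.2879
After a second stylistic marker='present': P(author M) = 0.6·0.2879 / (0.6·0.2879 + 0.3·0.7121) ≈ 0.4471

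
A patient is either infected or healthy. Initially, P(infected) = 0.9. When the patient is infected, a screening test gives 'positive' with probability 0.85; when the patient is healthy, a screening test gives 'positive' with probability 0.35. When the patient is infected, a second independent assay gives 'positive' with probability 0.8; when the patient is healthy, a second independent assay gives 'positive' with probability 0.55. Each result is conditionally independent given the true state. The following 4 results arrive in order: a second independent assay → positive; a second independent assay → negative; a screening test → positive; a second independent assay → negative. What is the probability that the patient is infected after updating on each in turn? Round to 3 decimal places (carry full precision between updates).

0.863

Apply Bayes' rule sequentially, carrying P(infected) forward.
After a second independent assay='positive': P(infected) = 0.8·0.9000 / (0.8·0.9000 + 0.55·0.1000) ≈ 0.9290
After a second independent assay='negative': P(infected) = 0.2·0.9290 / (0.2·0.9290 + 0.45·0.0710) ≈ 0.8533
After a screening test='positive': P(infected) = 0.85·0.8533 / (0.85·0.8533 + 0.35·0.1467) ≈ 0.9339
After a second independent assay='negative': P(infected) = 0.2·0.9339 / (0.2·0.9339 + 0.45·0.0661) ≈ 0.8626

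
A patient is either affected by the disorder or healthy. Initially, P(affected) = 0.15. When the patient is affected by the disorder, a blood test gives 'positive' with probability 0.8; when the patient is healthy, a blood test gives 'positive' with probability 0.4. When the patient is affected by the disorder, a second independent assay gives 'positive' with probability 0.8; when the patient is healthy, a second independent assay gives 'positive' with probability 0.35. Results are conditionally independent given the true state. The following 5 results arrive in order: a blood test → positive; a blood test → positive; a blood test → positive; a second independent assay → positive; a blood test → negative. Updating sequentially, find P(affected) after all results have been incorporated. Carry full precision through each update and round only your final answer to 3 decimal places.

0.518

After a blood test='positive': P(affected) = 0.8·0.1500 / (0.8·0.1500 + 0.4·0.8500) ≈ 0.2609
After a blood test='positive': P(affected) = 0.8·0.2609 / (0.8·0.2609 + 0.4·0.7391) ≈ 0.4138
After a blood test='positive': P(affected) = 0.8·0.4138 / (0.8·0.4138 + 0.4·0.5862) ≈ 0.5854
After a second independent assay='positive': P(affected) = 0.8·0.5854 / (0.8·0.5854 + 0.35·0.4146) ≈ 0.7634
After a blood test='negative': P(affected) = 0.2·0.7634 / (0.2·0.7634 + 0.6·0.2366) ≈ 0.5182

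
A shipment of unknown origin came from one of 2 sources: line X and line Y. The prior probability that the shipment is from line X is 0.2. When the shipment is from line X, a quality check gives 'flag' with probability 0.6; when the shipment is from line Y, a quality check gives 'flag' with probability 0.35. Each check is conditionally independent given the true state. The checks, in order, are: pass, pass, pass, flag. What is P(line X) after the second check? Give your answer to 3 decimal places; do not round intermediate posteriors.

0.086

After 'pass': P(line X) = 0.4·0.2000 / (0.4·0.2000 + 0.65·0.8000) ≈ 0.1333
After 'pass': P(line X) = 0.4·0.1333 / (0.4·0.1333 + 0.65·0.8667) ≈ 0.0865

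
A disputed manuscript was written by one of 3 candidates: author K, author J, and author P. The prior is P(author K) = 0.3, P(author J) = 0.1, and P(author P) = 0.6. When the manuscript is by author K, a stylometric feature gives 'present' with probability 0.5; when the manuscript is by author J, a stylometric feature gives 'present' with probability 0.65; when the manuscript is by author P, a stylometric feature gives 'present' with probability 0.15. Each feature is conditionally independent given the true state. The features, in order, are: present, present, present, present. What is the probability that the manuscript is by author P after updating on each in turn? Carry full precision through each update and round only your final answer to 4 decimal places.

After 'present': normaliser = 0.5·0.3000 + 0.65·0.1000 + 0.15·0.6000; P(author K) ≈ 0.4918, P(author J) ≈ 0.2131, P(author P) ≈ 0.2951
After 'present': normaliser = 0.5·0.4918 + 0.65·0.2131 + 0.15·0.2951; P(author K) ≈ 0.5736, P(author J) ≈ 0.3231, P(author P) ≈ 0.1033
After 'present': normaliser = 0.5·0.5736 + 0.65·0.3231 + 0.15·0.1033; P(author K) ≈ 0.5598, P(author J) ≈ 0.4100, P(author P) ≈ 0.0302
After 'present': normaliser = 0.5·0.5598 + 0.65·0.4100 + 0.15·0.0302; P(author K) ≈ 0.5081, P(author J) ≈ 0.4837, P(author P) ≈ 0.0082

0.0082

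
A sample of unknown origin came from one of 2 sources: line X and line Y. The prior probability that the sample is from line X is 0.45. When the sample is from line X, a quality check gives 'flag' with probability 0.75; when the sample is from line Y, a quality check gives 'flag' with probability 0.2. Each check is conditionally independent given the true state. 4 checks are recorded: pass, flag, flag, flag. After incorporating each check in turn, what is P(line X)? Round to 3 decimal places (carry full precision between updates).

0.931

Each posterior becomes the prior for the next update.
After 'pass': P(line X) = 0.25·0.4500 / (0.25·0.4500 + 0.8·0.5500) ≈ 0.2036
After 'flag': P(line X) = 0.75·0.2036 / (0.75·0.2036 + 0.2·0.7964) ≈ 0.4895
After 'flag': P(line X) = 0.75·0.4895 / (0.75·0.4895 + 0.2·0.5105) ≈ 0.7824
After 'flag': P(line X) = 0.75·0.7824 / (0.75·0.7824 + 0.2·0.2176) ≈ 0.9310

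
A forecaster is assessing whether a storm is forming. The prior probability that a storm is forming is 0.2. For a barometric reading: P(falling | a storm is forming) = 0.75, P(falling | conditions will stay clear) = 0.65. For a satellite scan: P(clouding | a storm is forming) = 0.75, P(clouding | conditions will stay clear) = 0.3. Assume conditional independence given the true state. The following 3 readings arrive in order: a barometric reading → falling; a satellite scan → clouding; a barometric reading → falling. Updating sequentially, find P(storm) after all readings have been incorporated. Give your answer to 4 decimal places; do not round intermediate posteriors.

0.4542

Apply Bayes' rule sequentially, carrying P(storm) forward.
After a barometric reading='falling': P(storm) = 0.75·0.2000 / (0.75·0.2000 + 0.65·0.8000) ≈ 0.2239
After a satellite scan='clouding': P(storm) = 0.75·0.2239 / (0.75·0.2239 + 0.3·0.7761) ≈ 0.4190
After a barometric reading='falling': P(storm) = 0.75·0.4190 / (0.75·0.4190 + 0.65·0.5810) ≈ 0.4542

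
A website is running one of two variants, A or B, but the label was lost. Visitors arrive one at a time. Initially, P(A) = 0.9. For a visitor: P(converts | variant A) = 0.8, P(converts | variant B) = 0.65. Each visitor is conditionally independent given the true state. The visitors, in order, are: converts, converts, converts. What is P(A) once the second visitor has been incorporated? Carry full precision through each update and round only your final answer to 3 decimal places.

After 'converts': P(A) = 0.8·0.9000 / (0.8·0.9000 + 0.65·0.1000) ≈ 0.9172
After 'converts': P(A) = 0.8·0.9172 / (0.8·0.9172 + 0.65·0.0828) ≈ 0.9317

0.932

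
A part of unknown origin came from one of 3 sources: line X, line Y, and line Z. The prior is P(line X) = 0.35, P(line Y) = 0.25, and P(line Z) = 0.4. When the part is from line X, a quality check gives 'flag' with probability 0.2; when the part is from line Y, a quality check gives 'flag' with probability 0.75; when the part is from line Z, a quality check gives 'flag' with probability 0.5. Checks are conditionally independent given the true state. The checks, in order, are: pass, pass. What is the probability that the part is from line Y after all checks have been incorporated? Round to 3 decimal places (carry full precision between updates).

0.046

After 'pass': normaliser = 0.8·0.3500 + 0.25·0.2500 + 0.5·0.4000; P(line X) ≈ 0.5161, P(line Y) ≈ 0.1152, P(line Z) ≈ 0.3687
After 'pass': normaliser = 0.8·0.5161 + 0.25·0.1152 + 0.5·0.3687; P(line X) ≈ 0.6596, P(line Y) ≈ 0.0460, P(line Z) ≈ 0.2944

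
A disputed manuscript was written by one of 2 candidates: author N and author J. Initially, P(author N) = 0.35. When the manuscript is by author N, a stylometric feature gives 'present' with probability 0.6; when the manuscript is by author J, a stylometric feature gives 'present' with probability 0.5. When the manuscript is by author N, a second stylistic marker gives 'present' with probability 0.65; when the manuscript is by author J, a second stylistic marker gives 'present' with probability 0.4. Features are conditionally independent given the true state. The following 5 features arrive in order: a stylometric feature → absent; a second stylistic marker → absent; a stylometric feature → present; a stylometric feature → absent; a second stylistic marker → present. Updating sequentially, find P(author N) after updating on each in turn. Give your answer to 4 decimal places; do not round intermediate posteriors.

0.2816

After a stylometric feature='absent': P(author N) = 0.4·0.3500 / (0.4·0.3500 + 0.5·0.6500) ≈ 0.3011
After a second stylistic marker='absent': P(author N) = 0.35·0.3011 / (0.35·0.3011 + 0.6·0.6989) ≈ 0.2008
After a stylometric feature='present': P(author N) = 0.6·0.2008 / (0.6·0.2008 + 0.5·0.7992) ≈ 0.2317
After a stylometric feature='absent': P(author N) = 0.4·0.2317 / (0.4·0.2317 + 0.5·0.7683) ≈ 0.1943
After a second stylistic marker='present': P(author N) = 0.65·0.1943 / (0.65·0.1943 + 0.4·0.8057) ≈ 0.2816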